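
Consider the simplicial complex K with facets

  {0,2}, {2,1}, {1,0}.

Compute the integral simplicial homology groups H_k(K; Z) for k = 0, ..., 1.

H_0 ≅ Z,  H_1 ≅ Z.

Take the total order 0 < 1 < 2 on the vertex set. Then K (dimension 1) consists of the simplices:

  0-simplices (3): [0], [1], [2]
  1-simplices (3): [0,1], [0,2], [1,2]

Hence C_0 ≅ Z^3, C_1 ≅ Z^3.

∂_1: C_1 → C_0 maps an edge to its endpoints' difference, ∂[p,q] = q − p.
As a 3×3 matrix over Z this has rank 2, with invariant factors (1,1).

From H_k ≅ ker(∂_k) / im(∂_{k+1}) we obtain:

  H_0: rank C_0 − rank ∂_1 = 3 − 2 = 1, and the invariant factors of ∂_1 are all 1, so H_0 ≅ Z.
  H_1: rank ker ∂_1 − rank ∂_2 = (3 − 2) − 0 = 1, and there is no ∂_2, so H_1 ≅ Z.

(K is a triangulation of the circle S^1.)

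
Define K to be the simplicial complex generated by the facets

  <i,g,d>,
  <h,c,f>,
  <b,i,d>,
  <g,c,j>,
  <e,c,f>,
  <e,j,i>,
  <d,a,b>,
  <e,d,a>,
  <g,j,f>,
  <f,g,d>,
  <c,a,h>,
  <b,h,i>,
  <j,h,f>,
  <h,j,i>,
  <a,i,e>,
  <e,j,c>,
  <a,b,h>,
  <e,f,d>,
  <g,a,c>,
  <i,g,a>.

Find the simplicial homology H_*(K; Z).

H_0 ≅ Z,  H_1 ≅ Z × Z/2,  H_2 = 0.

Order the vertices as a < b < c < d < e < f < g < h < i < j. Listing each simplex with vertices in this order, K has dimension 2 with simplices:

  0-simplices (10): a, b, c, d, e, f, g, h, i, j
  1-simplices (30): ab, ac, ad, ae, ag, ah, ai, bd, bh, bi, ce, cf, cg, ch, cj, de, df, dg, di, ef, ei, ej, fg, fh, fj, gi, gj, hi, hj, ij
  2-simplices (20): abd, abh, acg, ach, ade, aei, agi, bdi, bhi, cef, cej, cfh, cgj, def, dfg, dgi, eij, fgj, fhj, hij

Hence C_0 ≅ Z^10, C_1 ≅ Z^30, C_2 ≅ Z^20.

The boundary map ∂_1: C_1 → C_0 sends each edge [p,q] (with p < q) to q − p. For instance
  ∂ce = e − c.
As a 10×30 matrix over Z this has rank 9, with invariant factors (1,1,1,1,1,1,1,1,1).

∂_2: C_2 → C_1 acts by ∂[p,q,r] = [q,r] − [p,r] + [p,q]. For instance
  ∂cej = ej − cj + ce,
  ∂abd = bd − ad + ab.
The resulting 30×20 matrix has rank 20, and its Smith normal form has invariant factors (1,1,1,1,1,1,1,1,1,1,1,1,1,1,1,1,1,1,1,2).

Computing H_k = (kernel of ∂_k) / (image of ∂_{k+1}):

  H_0: rank C_0 − rank ∂_1 = 10 − 9 = 1, and the invariant factors of ∂_1 are all 1, so H_0 ≅ Z.
  H_1: rank ker ∂_1 − rank ∂_2 = (30 − 9) − 20 = 1, and ∂_2 has invariant factor 2 > 1, so H_1 ≅ Z × Z/2.
  H_2: rank ker ∂_2 − rank ∂_3 = (20 − 20) − 0 = 0, and there is no ∂_3, so H_2 ≅ 0.

(K is a triangulation of the Klein bottle.)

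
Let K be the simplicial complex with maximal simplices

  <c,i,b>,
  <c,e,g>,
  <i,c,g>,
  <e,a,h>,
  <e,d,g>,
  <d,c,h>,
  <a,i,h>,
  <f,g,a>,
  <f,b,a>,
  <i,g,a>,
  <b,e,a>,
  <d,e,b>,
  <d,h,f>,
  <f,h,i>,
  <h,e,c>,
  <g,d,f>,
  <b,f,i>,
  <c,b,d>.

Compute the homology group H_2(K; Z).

Fix the vertex order a < b < c < d < e < f < g < h < i and write every simplex with vertices in increasing order. Then dim K = 2 and the simplices of K are:

  0-simplices (9): a, b, c, d, e, f, g, h, i
  1-simplices (27): ab, ae, af, ag, ah, ai, bc, bd, be, bf, bi, cd, ce, cg, ch, ci, de, df, dg, dh, eg, eh, fg, fh, fi, gi, hi
  2-simplices (18): abe, abf, aeh, afg, agi, ahi, bcd, bci, bde, bfi, cdh, ceg, ceh, cgi, deg, dfg, dfh, fhi

so the chain groups are C_0 ≅ Z^9, C_1 ≅ Z^27, C_2 ≅ Z^18.

Boundary ∂_1: C_1 → C_0 is given by ∂[p,q] = [q] − [p]. For instance
  ∂cd = d − c.
The 9×27 boundary matrix has rank 8 and Smith normal form diag(1,1,1,1,1,1,1,1).

Boundary ∂_2: C_2 → C_1 maps a triangle to the signed sum of its edges. For instance
  ∂dfg = fg − dg + df,
  ∂ahi = hi − ai + ah.
This gives a 27×18 integer matrix of rank 18; reducing to Smith normal form yields diagonal entries (1,1,1,1,1,1,1,1,1,1,1,1,1,1,1,1,1,2).

From H_k ≅ ker(∂_k) / im(∂_{k+1}) we obtain:

  H_2: rank ker ∂_2 − rank ∂_3 = (18 − 18) − 0 = 0, and there is no ∂_3, so H_2 = 0.

H_2 ≅ 0.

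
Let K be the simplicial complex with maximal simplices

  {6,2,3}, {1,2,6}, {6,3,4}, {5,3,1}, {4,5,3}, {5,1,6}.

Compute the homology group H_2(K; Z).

H_2 ≅ 0.

Order the vertices as 1 < 2 < 3 < 4 < 5 < 6. Listing each simplex with vertices in this order, K has dimension 2 with simplices:

  0-simplices (6): [1], [2], [3], [4], [5], [6]
  1-simplices (12): [1,2], [1,3], [1,5], [1,6], [2,3], [2,6], [3,4], [3,5], [3,6], [4,5], [4,6], [5,6]
  2-simplices (6): [1,2,6], [1,3,5], [1,5,6], [2,3,6], [3,4,5], [3,4,6]

giving chain groups C_0 ≅ Z^6, C_1 ≅ Z^12, C_2 ≅ Z^6.

∂_1: C_1 → C_0 is given by ∂[p,q] = [q] − [p]. For instance
  ∂[1,2] = [2] − [1].
The 6×12 boundary matrix has rank 5 and Smith normal form diag(1,1,1,1,1).

Boundary ∂_2: C_2 → C_1 sends each 2-simplex [p,q,r] to [q,r] − [p,r] + [p,q]. For instance
  ∂[3,4,5] = [4,5] − [3,5] + [3,4],
  ∂[2,3,6] = [3,6] − [2,6] + [2,3].
This gives a 12×6 integer matrix of rank 6; reducing to Smith normal form yields diagonal entries (1,1,1,1,1,1).

Now H_k = ker ∂_k / im ∂_{k+1}, so:

  H_2: rank ker ∂_2 − rank ∂_3 = (6 − 6) − 0 = 0, and there is no ∂_3, so H_2 = 0.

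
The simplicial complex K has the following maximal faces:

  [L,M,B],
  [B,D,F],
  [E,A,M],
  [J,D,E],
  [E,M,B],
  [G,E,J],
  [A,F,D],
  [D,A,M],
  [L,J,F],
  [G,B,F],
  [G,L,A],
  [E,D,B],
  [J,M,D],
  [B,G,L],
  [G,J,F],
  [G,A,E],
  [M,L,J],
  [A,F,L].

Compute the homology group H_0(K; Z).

Take the total order A < B < D < E < F < G < J < L < M on the vertex set. Then K (dimension 2) consists of the simplices:

  0-simplices (9): A, B, D, E, F, G, J, L, M
  1-simplices (27): AD, AE, AF, AG, AL, AM, BD, BE, BF, BG, BL, BM, DE, DF, DJ, DM, EG, EJ, EM, FG, FJ, FL, GJ, GL, JL, JM, LM
  2-simplices (18): ADF, ADM, AEG, AEM, AFL, AGL, BDE, BDF, BEM, BFG, BGL, BLM, DEJ, DJM, EGJ, FGJ, FJL, JLM

so the chain groups are C_0 ≅ Z^9, C_1 ≅ Z^27, C_2 ≅ Z^18.

Boundary ∂_1: C_1 → C_0 is given by ∂[p,q] = [q] − [p].
As a 9×27 matrix over Z this has rank 8, with invariant factors (1,1,1,1,1,1,1,1).

∂_2: C_2 → C_1 maps a triangle to the signed sum of its edges. For instance
  ∂AEM = EM − AM + AE,
  ∂AGL = GL − AL + AG.
The resulting 27×18 matrix has rank 18, and its Smith normal form has invariant factors (1,1,1,1,1,1,1,1,1,1,1,1,1,1,1,1,1,2).

Computing H_k = (kernel of ∂_k) / (image of ∂_{k+1}):

  H_0: rank C_0 − rank ∂_1 = 9 − 8 = 1, and the invariant factors of ∂_1 are all 1, so H_0 ≅ Z.

(K is a triangulation of the Klein bottle.)

H_0 = Z.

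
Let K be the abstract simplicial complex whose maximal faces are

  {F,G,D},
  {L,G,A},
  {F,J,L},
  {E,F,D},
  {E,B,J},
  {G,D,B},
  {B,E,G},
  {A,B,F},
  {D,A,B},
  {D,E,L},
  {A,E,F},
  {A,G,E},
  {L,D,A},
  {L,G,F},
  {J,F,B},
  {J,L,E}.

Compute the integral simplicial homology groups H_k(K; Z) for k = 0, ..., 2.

Order the vertices as A < B < D < E < F < G < J < L. Listing each simplex with vertices in this order, K has dimension 2 with simplices:

  0-simplices (8): A, B, D, E, F, G, J, L
  1-simplices (24): AB, AD, AE, AF, AG, AL, BD, BE, BF, BG, BJ, DE, DF, DG, DL, EF, EG, EJ, EL, FG, FJ, FL, GL, JL
  2-simplices (16): ABD, ABF, ADL, AEF, AEG, AGL, BDG, BEG, BEJ, BFJ, DEF, DEL, DFG, EJL, FGL, FJL

giving chain groups C_0 ≅ Z^8, C_1 ≅ Z^24, C_2 ≅ Z^16.

∂_1: C_1 → C_0 is given by ∂[p,q] = [q] − [p]. For instance
  ∂EL = L − E.
The 8×24 boundary matrix has rank 7 and Smith normal form diag(1,1,1,1,1,1,1).

∂_2: C_2 → C_1 maps a triangle to the signed sum of its edges. For instance
  ∂BDG = DG − BG + BD,
  ∂AGL = GL − AL + AG.
The 24×16 boundary matrix has rank 15 and Smith normal form diag(1,1,1,1,1,1,1,1,1,1,1,1,1,1,1).

Reading off H_k = ker ∂_k / im ∂_{k+1}:

  H_0: rank C_0 − rank ∂_1 = 8 − 7 = 1, and the invariant factors of ∂_1 are all 1, so H_0 = Z.
  H_1: rank ker ∂_1 − rank ∂_2 = (24 − 7) − 15 = 2, and the invariant factors of ∂_2 are all 1, so H_1 = Z^2.
  H_2: rank ker ∂_2 − rank ∂_3 = (16 − 15) − 0 = 1, and there is no ∂_3, so H_2 = Z.

As a check, the Euler characteristic is 8 − 24 + 16 = 0, which agrees with 1 − 2 + 1 = 0.

H_0 = Z,  H_1 = Z^2,  H_2 = Z.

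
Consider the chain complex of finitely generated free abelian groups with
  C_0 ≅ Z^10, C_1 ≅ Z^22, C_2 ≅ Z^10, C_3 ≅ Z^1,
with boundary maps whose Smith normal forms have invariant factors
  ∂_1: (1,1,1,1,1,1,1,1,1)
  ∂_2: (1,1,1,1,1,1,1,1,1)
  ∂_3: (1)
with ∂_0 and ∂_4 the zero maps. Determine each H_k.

H_0: b_0 = 10 − 0 − 9 = 1; torsion from ∂_1 factors > 1: none. So H_0 ≅ Z.
H_1: b_1 = 22 − 9 − 9 = 4; torsion from ∂_2 factors > 1: none. So H_1 ≅ Z^4.
H_2: b_2 = 10 − 9 − 1 = 0; torsion from ∂_3 factors > 1: none. So H_2 ≅ 0.
H_3: b_3 = 1 − 1 − 0 = 0; torsion from ∂_4 factors > 1: none. So H_3 ≅ 0.

H_0 ≅ Z,  H_1 ≅ Z^4,  H_2 = 0,  H_3 = 0.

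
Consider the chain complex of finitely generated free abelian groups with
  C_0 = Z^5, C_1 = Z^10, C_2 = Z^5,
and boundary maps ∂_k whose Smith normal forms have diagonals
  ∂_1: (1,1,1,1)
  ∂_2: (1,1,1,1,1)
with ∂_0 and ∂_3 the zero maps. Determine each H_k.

H_0: b_0 = 5 − 0 − 4 = 1; torsion from ∂_1 factors > 1: none. So H_0 = Z.
H_1: b_1 = 10 − 4 − 5 = 1; torsion from ∂_2 factors > 1: none. So H_1 = Z.
H_2: b_2 = 5 − 5 − 0 = 0; torsion from ∂_3 factors > 1: none. So H_2 = 0.

H_0 = Z,  H_1 = Z,  H_2 = 0.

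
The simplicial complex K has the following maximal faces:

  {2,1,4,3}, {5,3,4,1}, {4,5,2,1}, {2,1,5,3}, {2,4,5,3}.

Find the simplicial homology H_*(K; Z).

Order the vertices as 1 < 2 < 3 < 4 < 5. Listing each simplex with vertices in this order, K has dimension 3 with simplices:

  0-simplices (5): [1], [2], [3], [4], [5]
  1-simplices (10): [1,2], [1,3], [1,4], [1,5], [2,3], [2,4], [2,5], [3,4], [3,5], [4,5]
  2-simplices (10): [1,2,3], [1,2,4], [1,2,5], [1,3,4], [1,3,5], [1,4,5], [2,3,4], [2,3,5], [2,4,5], [3,4,5]
  3-simplices (5): [1,2,3,4], [1,2,3,5], [1,2,4,5], [1,3,4,5], [2,3,4,5]

so the chain groups are C_0 ≅ Z^5, C_1 ≅ Z^10, C_2 ≅ Z^10, C_3 ≅ Z^5.

∂_1: C_1 → C_0 is given by ∂[p,q] = [q] − [p]. For instance
  ∂[1,3] = [3] − [1].
The resulting 5×10 matrix has rank 4, and its Smith normal form has invariant factors (1,1,1,1).

∂_2: C_2 → C_1 sends each 2-simplex [p,q,r] to [q,r] − [p,r] + [p,q]. For instance
  ∂[1,2,3] = [2,3] − [1,3] + [1,2],
  ∂[1,3,5] = [3,5] − [1,5] + [1,3].
This gives a 10×10 integer matrix of rank 6; reducing to Smith normal form yields diagonal entries (1,1,1,1,1,1).

Boundary ∂_3: C_3 → C_2 sends each 3-simplex σ to the alternating sum Σ_i (−1)^i (σ with its i-th vertex removed). For instance
  ∂[1,2,4,5] = [2,4,5] − [1,4,5] + [1,2,5] − [1,2,4],
  ∂[2,3,4,5] = [3,4,5] − [2,4,5] + [2,3,5] − [2,3,4].
The 10×5 boundary matrix has rank 4 and Smith normal form diag(1,1,1,1).

Computing H_k = (kernel of ∂_k) / (image of ∂_{k+1}):

  H_0: rank C_0 − rank ∂_1 = 5 − 4 = 1, and the invariant factors of ∂_1 are all 1, so H_0 ≅ Z.
  H_1: rank ker ∂_1 − rank ∂_2 = (10 − 4) − 6 = 0, and the invariant factors of ∂_2 are all 1, so H_1 ≅ 0.
  H_2: rank ker ∂_2 − rank ∂_3 = (10 − 6) − 4 = 0, and the invariant factors of ∂_3 are all 1, so H_2 ≅ 0.
  H_3: rank ker ∂_3 − rank ∂_4 = (5 − 4) − 0 = 1, and there is no ∂_4, so H_3 ≅ Z.

As a check, the Euler characteristic is 5 − 10 + 10 − 5 = 0, which agrees with 1 − 0 + 0 − 1 = 0.
(K is a triangulation of the 3-sphere S^3.)

H_0 = Z,  H_1 = 0,  H_2 = 0,  H_3 = Z.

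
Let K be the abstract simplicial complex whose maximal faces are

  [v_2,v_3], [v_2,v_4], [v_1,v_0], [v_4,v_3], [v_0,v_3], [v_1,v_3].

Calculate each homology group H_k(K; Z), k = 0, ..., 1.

H_0 ≅ Z,  H_1 ≅ Z^2.

Order the vertices as v_0 < v_1 < v_2 < v_3 < v_4. Listing each simplex with vertices in this order, K has dimension 1 with simplices:

  0-simplices (5): [v_0], [v_1], [v_2], [v_3], [v_4]
  1-simplices (6): [v_0,v_1], [v_0,v_3], [v_1,v_3], [v_2,v_3], [v_2,v_4], [v_3,v_4]

Hence C_0 ≅ Z^5, C_1 ≅ Z^6.

∂_1: C_1 → C_0 is given by ∂[p,q] = [q] − [p]. For instance
  ∂[v_2,v_3] = [v_3] − [v_2].
As a 5×6 matrix over Z this has rank 4, with invariant factors (1,1,1,1).

Now H_k = ker ∂_k / im ∂_{k+1}, so:

  H_0: rank C_0 − rank ∂_1 = 5 − 4 = 1, and the invariant factors of ∂_1 are all 1, so H_0 ≅ Z.
  H_1: rank ker ∂_1 − rank ∂_2 = (6 − 4) − 0 = 2, and there is no ∂_2, so H_1 ≅ Z^2.

As a check, the Euler characteristic is 5 − 6 = -1, which agrees with 1 − 2 = -1.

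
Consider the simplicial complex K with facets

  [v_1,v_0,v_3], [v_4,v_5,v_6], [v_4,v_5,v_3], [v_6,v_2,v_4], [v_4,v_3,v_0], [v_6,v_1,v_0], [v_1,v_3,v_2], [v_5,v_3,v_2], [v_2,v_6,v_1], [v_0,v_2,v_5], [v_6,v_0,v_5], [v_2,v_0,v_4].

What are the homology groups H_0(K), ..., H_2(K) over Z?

H_0 = Z,  H_1 = Z/2Z,  H_2 = 0.

Order the vertices as v_0 < v_1 < v_2 < v_3 < v_4 < v_5 < v_6. Listing each simplex with vertices in this order, K has dimension 2 with simplices:

  0-simplices (7): [v_0], [v_1], [v_2], [v_3], [v_4], [v_5], [v_6]
  1-simplices (18): (18 of them)
  2-simplices (12): (12 of them)

Hence C_0 ≅ Z^7, C_1 ≅ Z^18, C_2 ≅ Z^12.

∂_1: C_1 → C_0 is given by ∂[p,q] = [q] − [p].
The 7×18 boundary matrix has rank 6 and Smith normal form diag(1,1,1,1,1,1).

∂_2: C_2 → C_1 acts by ∂[p,q,r] = [q,r] − [p,r] + [p,q]. For instance
  ∂[v_0,v_5,v_6] = [v_5,v_6] − [v_0,v_6] + [v_0,v_5],
  ∂[v_4,v_5,v_6] = [v_5,v_6] − [v_4,v_6] + [v_4,v_5].
The resulting 18×12 matrix has rank 12, and its Smith normal form has invariant factors (1,1,1,1,1,1,1,1,1,1,1,2).

From H_k ≅ ker(∂_k) / im(∂_{k+1}) we obtain:

  H_0: rank C_0 − rank ∂_1 = 7 − 6 = 1, and the invariant factors of ∂_1 are all 1, so H_0 = Z.
  H_1: rank ker ∂_1 − rank ∂_2 = (18 − 6) − 12 = 0, and ∂_2 has invariant factor 2 > 1, so H_1 = Z/2Z.
  H_2: rank ker ∂_2 − rank ∂_3 = (12 − 12) − 0 = 0, and there is no ∂_3, so H_2 = 0.

(K is a triangulation of the real projective plane RP^2.)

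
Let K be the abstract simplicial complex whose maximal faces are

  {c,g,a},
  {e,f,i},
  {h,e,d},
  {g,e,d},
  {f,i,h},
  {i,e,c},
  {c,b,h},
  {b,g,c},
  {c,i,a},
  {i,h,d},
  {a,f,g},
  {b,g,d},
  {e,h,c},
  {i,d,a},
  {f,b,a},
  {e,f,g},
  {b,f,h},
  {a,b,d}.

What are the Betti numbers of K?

b_0 = 1, b_1 = 1, b_2 = 0.

Order the vertices as a < b < c < d < e < f < g < h < i. Listing each simplex with vertices in this order, K has dimension 2 with simplices:

  0-simplices (9): a, b, c, d, e, f, g, h, i
  1-simplices (27): ab, ac, ad, af, ag, ai, bc, bd, bf, bg, bh, ce, cg, ch, ci, de, dg, dh, di, ef, eg, eh, ei, fg, fh, fi, hi
  2-simplices (18): abd, abf, acg, aci, adi, afg, bcg, bch, bdg, bfh, ceh, cei, deg, deh, dhi, efg, efi, fhi

so the chain groups are C_0 ≅ Z^9, C_1 ≅ Z^27, C_2 ≅ Z^18.

The boundary map ∂_1: C_1 → C_0 maps an edge to its endpoints' difference, ∂[p,q] = q − p. For instance
  ∂fi = i − f.
This gives a 9×27 integer matrix of rank 8; reducing to Smith normal form yields diagonal entries (1,1,1,1,1,1,1,1).

Boundary ∂_2: C_2 → C_1 sends each 2-simplex [p,q,r] to [q,r] − [p,r] + [p,q]. For instance
  ∂cei = ei − ci + ce,
  ∂abd = bd − ad + ab.
The 27×18 boundary matrix has rank 18 and Smith normal form diag(1,1,1,1,1,1,1,1,1,1,1,1,1,1,1,1,1,2).

Computing H_k = (kernel of ∂_k) / (image of ∂_{k+1}):

  H_0: rank C_0 − rank ∂_1 = 9 − 8 = 1, and the invariant factors of ∂_1 are all 1, so H_0 ≅ Z.
  H_1: rank ker ∂_1 − rank ∂_2 = (27 − 8) − 18 = 1, and ∂_2 has invariant factor 2 > 1, so H_1 ≅ Z ⊕ Z/2.
  H_2: rank ker ∂_2 − rank ∂_3 = (18 − 18) − 0 = 0, and there is no ∂_3, so H_2 ≅ 0.

(K is a triangulation of the Klein bottle.)

Hence the Betti numbers are b_0 = 1, b_1 = 1, b_2 = 0.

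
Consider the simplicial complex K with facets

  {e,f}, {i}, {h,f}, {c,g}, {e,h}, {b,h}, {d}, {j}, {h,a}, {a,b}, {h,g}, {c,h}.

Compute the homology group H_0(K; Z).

H_0 = Z^4.

K has 10 vertices, 9 edges.
rank ∂_0 = 0, rank ∂_1 = 6 ⇒ b_0 = 10 − 0 − 6 = 4; all invariant factors of ∂_1 are 1 so no torsion. So H_0 = Z^4.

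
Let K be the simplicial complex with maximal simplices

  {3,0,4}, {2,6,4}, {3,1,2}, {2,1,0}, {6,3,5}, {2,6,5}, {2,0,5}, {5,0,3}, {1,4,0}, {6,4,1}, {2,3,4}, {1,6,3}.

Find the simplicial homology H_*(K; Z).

H_0 = Z,  H_1 = Z/2Z,  H_2 = 0.

Order the vertices as 0 < 1 < 2 < 3 < 4 < 5 < 6. Listing each simplex with vertices in this order, K has dimension 2 with simplices:

  0-simplices (7): [0], [1], [2], [3], [4], [5], [6]
  1-simplices (18): [0,1], [0,2], [0,3], [0,4], [0,5], [1,2], [1,3], [1,4], [1,6], [2,3], [2,4], [2,5], [2,6], [3,4], [3,5], [3,6], [4,6], [5,6]
  2-simplices (12): [0,1,2], [0,1,4], [0,2,5], [0,3,4], [0,3,5], [1,2,3], [1,3,6], [1,4,6], [2,3,4], [2,4,6], [2,5,6], [3,5,6]

Hence C_0 ≅ Z^7, C_1 ≅ Z^18, C_2 ≅ Z^12.

Boundary ∂_1: C_1 → C_0 maps an edge to its endpoints' difference, ∂[p,q] = q − p. For instance
  ∂[4,6] = [6] − [4].
This gives a 7×18 integer matrix of rank 6; reducing to Smith normal form yields diagonal entries (1,1,1,1,1,1).

∂_2: C_2 → C_1 maps a triangle to the signed sum of its edges. For instance
  ∂[0,1,4] = [1,4] − [0,4] + [0,1],
  ∂[0,3,4] = [3,4] − [0,4] + [0,3].
The resulting 18×12 matrix has rank 12, and its Smith normal form has invariant factors (1,1,1,1,1,1,1,1,1,1,1,2).

From H_k ≅ ker(∂_k) / im(∂_{k+1}) we obtain:

  H_0: rank C_0 − rank ∂_1 = 7 − 6 = 1, and the invariant factors of ∂_1 are all 1, so H_0 = Z.
  H_1: rank ker ∂_1 − rank ∂_2 = (18 − 6) − 12 = 0, and ∂_2 has invariant factor 2 > 1, so H_1 = Z/2Z.
  H_2: rank ker ∂_2 − rank ∂_3 = (12 − 12) − 0 = 0, and there is no ∂_3, so H_2 = 0.

As a check, the Euler characteristic is 7 − 18 + 12 = 1, which agrees with 1 − 0 + 0 = 1.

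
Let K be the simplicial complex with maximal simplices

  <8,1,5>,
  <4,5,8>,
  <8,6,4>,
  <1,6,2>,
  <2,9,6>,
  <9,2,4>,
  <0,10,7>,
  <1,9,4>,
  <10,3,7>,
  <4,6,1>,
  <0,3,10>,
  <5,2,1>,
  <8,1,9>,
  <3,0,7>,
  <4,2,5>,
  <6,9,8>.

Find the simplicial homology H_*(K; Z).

H_0 ≅ Z^2,  H_1 ≅ Z/2,  H_2 ≅ Z.

Order the vertices as 0 < 1 < 2 < 3 < 4 < 5 < 6 < 7 < 8 < 9 < 10. Listing each simplex with vertices in this order, K has dimension 2 with simplices:

  0-simplices (11): [0], [1], [2], [3], [4], [5], [6], [7], [8], [9], [10]
  1-simplices (24): (24 of them)
  2-simplices (16): [0,3,7], [0,3,10], [0,7,10], [1,2,5], [1,2,6], [1,4,6], [1,4,9], [1,5,8], [1,8,9], [2,4,5], [2,4,9], [2,6,9], [3,7,10], [4,5,8], [4,6,8], [6,8,9]

giving chain groups C_0 ≅ Z^11, C_1 ≅ Z^24, C_2 ≅ Z^16.

Boundary ∂_1: C_1 → C_0 maps an edge to its endpoints' difference, ∂[p,q] = q − p. For instance
  ∂[7,10] = [10] − [7].
The 11×24 boundary matrix has rank 9 and Smith normal form diag(1,1,1,1,1,1,1,1,1).

∂_2: C_2 → C_1 acts by ∂[p,q,r] = [q,r] − [p,r] + [p,q]. For instance
  ∂[1,2,5] = [2,5] − [1,5] + [1,2],
  ∂[1,4,9] = [4,9] − [1,9] + [1,4].
The 24×16 boundary matrix has rank 15 and Smith normal form diag(1,1,1,1,1,1,1,1,1,1,1,1,1,1,2).

From H_k ≅ ker(∂_k) / im(∂_{k+1}) we obtain:

  H_0: rank C_0 − rank ∂_1 = 11 − 9 = 2, and the invariant factors of ∂_1 are all 1, so H_0 ≅ Z^2.
  H_1: rank ker ∂_1 − rank ∂_2 = (24 − 9) − 15 = 0, and ∂_2 has invariant factor 2 > 1, so H_1 ≅ Z/2.
  H_2: rank ker ∂_2 − rank ∂_3 = (16 − 15) − 0 = 1, and there is no ∂_3, so H_2 ≅ Z.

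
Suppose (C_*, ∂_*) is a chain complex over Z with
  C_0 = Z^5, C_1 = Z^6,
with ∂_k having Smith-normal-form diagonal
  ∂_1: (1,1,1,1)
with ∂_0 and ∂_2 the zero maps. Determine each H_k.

H_0 = Z,  H_1 = Z^2.

H_0: b_0 = 5 − 0 − 4 = 1; torsion from ∂_1 factors > 1: none. So H_0 = Z.
H_1: b_1 = 6 − 4 − 0 = 2; torsion from ∂_2 factors > 1: none. So H_1 = Z^2.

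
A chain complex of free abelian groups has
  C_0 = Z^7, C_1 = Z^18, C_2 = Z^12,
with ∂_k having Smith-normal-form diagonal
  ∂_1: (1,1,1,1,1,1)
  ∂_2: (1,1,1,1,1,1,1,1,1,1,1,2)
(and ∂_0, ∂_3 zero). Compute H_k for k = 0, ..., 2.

H_0: b_0 = 7 − 0 − 6 = 1; torsion from ∂_1 factors > 1: none. So H_0 = Z.
H_1: b_1 = 18 − 6 − 12 = 0; torsion from ∂_2 factors > 1: [2]. So H_1 = Z/2Z.
H_2: b_2 = 12 − 12 − 0 = 0; torsion from ∂_3 factors > 1: none. So H_2 = 0.

H_0 = Z,  H_1 = Z/2Z,  H_2 = 0.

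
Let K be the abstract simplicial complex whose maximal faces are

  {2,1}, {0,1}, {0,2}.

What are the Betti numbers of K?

b_0 = 1, b_1 = 1.

Take the total order 0 < 1 < 2 on the vertex set. Then K (dimension 1) consists of the simplices:

  0-simplices (3): [0], [1], [2]
  1-simplices (3): [0,1], [0,2], [1,2]

so the chain groups are C_0 ≅ Z^3, C_1 ≅ Z^3.

Boundary ∂_1: C_1 → C_0 is given by ∂[p,q] = [q] − [p]. For instance
  ∂[1,2] = [2] − [1].
This gives a 3×3 integer matrix of rank 2; reducing to Smith normal form yields diagonal entries (1,1).

Computing H_k = (kernel of ∂_k) / (image of ∂_{k+1}):

  H_0: rank C_0 − rank ∂_1 = 3 − 2 = 1, and the invariant factors of ∂_1 are all 1, so H_0 = Z.
  H_1: rank ker ∂_1 − rank ∂_2 = (3 − 2) − 0 = 1, and there is no ∂_2, so H_1 = Z.

(K is a triangulation of the circle S^1.)

Hence the Betti numbers are b_0 = 1, b_1 = 1.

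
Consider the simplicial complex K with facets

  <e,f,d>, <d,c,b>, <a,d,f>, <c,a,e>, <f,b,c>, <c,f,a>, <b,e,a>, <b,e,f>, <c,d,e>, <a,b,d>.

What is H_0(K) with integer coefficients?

H_0 = Z.

K has 6 vertices, 15 edges, 10 triangles.
rank ∂_0 = 0, rank ∂_1 = 5 ⇒ b_0 = 6 − 0 − 5 = 1; all invariant factors of ∂_1 are 1 so no torsion. So H_0 ≅ Z.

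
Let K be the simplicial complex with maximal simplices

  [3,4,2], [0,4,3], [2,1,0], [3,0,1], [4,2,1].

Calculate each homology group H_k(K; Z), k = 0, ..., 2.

H_0 = Z,  H_1 = Z,  H_2 = 0.

Fix the vertex order 0 < 1 < 2 < 3 < 4 and write every simplex with vertices in increasing order. Then dim K = 2 and the simplices of K are:

  0-simplices (5): [0], [1], [2], [3], [4]
  1-simplices (10): [0,1], [0,2], [0,3], [0,4], [1,2], [1,3], [1,4], [2,3], [2,4], [3,4]
  2-simplices (5): [0,1,2], [0,1,3], [0,3,4], [1,2,4], [2,3,4]

so the chain groups are C_0 ≅ Z^5, C_1 ≅ Z^10, C_2 ≅ Z^5.

∂_1: C_1 → C_0 sends each edge [p,q] (with p < q) to q − p. For instance
  ∂[1,4] = [4] − [1].
The 5×10 boundary matrix has rank 4 and Smith normal form diag(1,1,1,1).

The boundary map ∂_2: C_2 → C_1 maps a triangle to the signed sum of its edges. For instance
  ∂[0,1,3] = [1,3] − [0,3] + [0,1],
  ∂[0,1,2] = [1,2] − [0,2] + [0,1].
The 10×5 boundary matrix has rank 5 and Smith normal form diag(1,1,1,1,1).

From H_k ≅ ker(∂_k) / im(∂_{k+1}) we obtain:

  H_0: rank C_0 − rank ∂_1 = 5 − 4 = 1, and the invariant factors of ∂_1 are all 1, so H_0 ≅ Z.
  H_1: rank ker ∂_1 − rank ∂_2 = (10 − 4) − 5 = 1, and the invariant factors of ∂_2 are all 1, so H_1 ≅ Z.
  H_2: rank ker ∂_2 − rank ∂_3 = (5 − 5) − 0 = 0, and there is no ∂_3, so H_2 ≅ 0.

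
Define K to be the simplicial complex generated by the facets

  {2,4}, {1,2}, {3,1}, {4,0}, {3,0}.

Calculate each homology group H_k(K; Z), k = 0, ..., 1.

H_0 = Z,  H_1 = Z.

Fix the vertex order 0 < 1 < 2 < 3 < 4 and write every simplex with vertices in increasing order. Then dim K = 1 and the simplices of K are:

  0-simplices (5): [0], [1], [2], [3], [4]
  1-simplices (5): [0,3], [0,4], [1,2], [1,3], [2,4]

Hence C_0 ≅ Z^5, C_1 ≅ Z^5.

Boundary ∂_1: C_1 → C_0 sends each edge [p,q] (with p < q) to q − p. For instance
  ∂[0,4] = [4] − [0].
This gives a 5×5 integer matrix of rank 4; reducing to Smith normal form yields diagonal entries (1,1,1,1).

From H_k ≅ ker(∂_k) / im(∂_{k+1}) we obtain:

  H_0: rank C_0 − rank ∂_1 = 5 − 4 = 1, and the invariant factors of ∂_1 are all 1, so H_0 = Z.
  H_1: rank ker ∂_1 − rank ∂_2 = (5 − 4) − 0 = 1, and there is no ∂_2, so H_1 = Z.

As a check, the Euler characteristic is 5 − 5 = 0, which agrees with 1 − 1 = 0.
(K is a triangulation of the circle S^1.)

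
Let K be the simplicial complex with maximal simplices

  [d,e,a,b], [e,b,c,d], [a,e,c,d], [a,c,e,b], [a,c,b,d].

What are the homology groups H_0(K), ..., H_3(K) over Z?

Fix the vertex order a < b < c < d < e and write every simplex with vertices in increasing order. Then dim K = 3 and the simplices of K are:

  0-simplices (5): a, b, c, d, e
  1-simplices (10): ab, ac, ad, ae, bc, bd, be, cd, ce, de
  2-simplices (10): abc, abd, abe, acd, ace, ade, bcd, bce, bde, cde
  3-simplices (5): abcd, abce, abde, acde, bcde

giving chain groups C_0 ≅ Z^5, C_1 ≅ Z^10, C_2 ≅ Z^10, C_3 ≅ Z^5.

The boundary map ∂_1: C_1 → C_0 is given by ∂[p,q] = [q] − [p].
The resulting 5×10 matrix has rank 4, and its Smith normal form has invariant factors (1,1,1,1).

Boundary ∂_2: C_2 → C_1 acts by ∂[p,q,r] = [q,r] − [p,r] + [p,q]. For instance
  ∂abd = bd − ad + ab,
  ∂ade = de − ae + ad.
As a 10×10 matrix over Z this has rank 6, with invariant factors (1,1,1,1,1,1).

∂_3: C_3 → C_2 sends each 3-simplex σ to the alternating sum Σ_i (−1)^i (σ with its i-th vertex removed). For instance
  ∂abce = bce − ace + abe − abc,
  ∂abcd = bcd − acd + abd − abc.
The resulting 10×5 matrix has rank 4, and its Smith normal form has invariant factors (1,1,1,1).

From H_k ≅ ker(∂_k) / im(∂_{k+1}) we obtain:

  H_0: rank C_0 − rank ∂_1 = 5 − 4 = 1, and the invariant factors of ∂_1 are all 1, so H_0 ≅ Z.
  H_1: rank ker ∂_1 − rank ∂_2 = (10 − 4) − 6 = 0, and the invariant factors of ∂_2 are all 1, so H_1 ≅ 0.
  H_2: rank ker ∂_2 − rank ∂_3 = (10 − 6) − 4 = 0, and the invariant factors of ∂_3 are all 1, so H_2 ≅ 0.
  H_3: rank ker ∂_3 − rank ∂_4 = (5 − 4) − 0 = 1, and there is no ∂_4, so H_3 ≅ Z.

As a check, the Euler characteristic is 5 − 10 + 10 − 5 = 0, which agrees with 1 − 0 + 0 − 1 = 0.

H_0 ≅ Z,  H_1 = 0,  H_2 = 0,  H_3 ≅ Z.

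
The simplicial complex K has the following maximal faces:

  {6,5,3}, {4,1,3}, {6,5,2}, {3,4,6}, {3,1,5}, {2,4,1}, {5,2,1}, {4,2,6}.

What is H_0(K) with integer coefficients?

Fix the vertex order 1 < 2 < 3 < 4 < 5 < 6 and write every simplex with vertices in increasing order. Then dim K = 2 and the simplices of K are:

  0-simplices (6): [1], [2], [3], [4], [5], [6]
  1-simplices (12): [1,2], [1,3], [1,4], [1,5], [2,4], [2,5], [2,6], [3,4], [3,5], [3,6], [4,6], [5,6]
  2-simplices (8): [1,2,4], [1,2,5], [1,3,4], [1,3,5], [2,4,6], [2,5,6], [3,4,6], [3,5,6]

Hence C_0 ≅ Z^6, C_1 ≅ Z^12, C_2 ≅ Z^8.

Boundary ∂_1: C_1 → C_0 is given by ∂[p,q] = [q] − [p]. For instance
  ∂[3,6] = [6] − [3].
The 6×12 boundary matrix has rank 5 and Smith normal form diag(1,1,1,1,1).

∂_2: C_2 → C_1 sends each 2-simplex [p,q,r] to [q,r] − [p,r] + [p,q]. For instance
  ∂[2,5,6] = [5,6] − [2,6] + [2,5],
  ∂[1,2,4] = [2,4] − [1,4] + [1,2].
The 12×8 boundary matrix has rank 7 and Smith normal form diag(1,1,1,1,1,1,1).

Now H_k = ker ∂_k / im ∂_{k+1}, so:

  H_0: rank C_0 − rank ∂_1 = 6 − 5 = 1, and the invariant factors of ∂_1 are all 1, so H_0 ≅ Z.

(K is a triangulation of the 2-sphere S^2.)

H_0 = Z.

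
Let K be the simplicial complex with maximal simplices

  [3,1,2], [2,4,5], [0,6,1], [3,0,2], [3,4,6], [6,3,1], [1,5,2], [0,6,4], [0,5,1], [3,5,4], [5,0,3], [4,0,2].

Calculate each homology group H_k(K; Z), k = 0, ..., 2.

H_0 = Z,  H_1 = Z/2,  H_2 = 0.

We work with the vertex ordering 0 < 1 < 2 < 3 < 4 < 5 < 6. The simplices of K, each written with vertices in increasing order, are:

  0-simplices (7): [0], [1], [2], [3], [4], [5], [6]
  1-simplices (18): [0,1], [0,2], [0,3], [0,4], [0,5], [0,6], [1,2], [1,3], [1,5], [1,6], [2,3], [2,4], [2,5], [3,4], [3,5], [3,6], [4,5], [4,6]
  2-simplices (12): [0,1,5], [0,1,6], [0,2,3], [0,2,4], [0,3,5], [0,4,6], [1,2,3], [1,2,5], [1,3,6], [2,4,5], [3,4,5], [3,4,6]

so the chain groups are C_0 ≅ Z^7, C_1 ≅ Z^18, C_2 ≅ Z^12.

Boundary ∂_1: C_1 → C_0 sends each edge [p,q] (with p < q) to q − p.
The 7×18 boundary matrix has rank 6 and Smith normal form diag(1,1,1,1,1,1).

∂_2: C_2 → C_1 acts by ∂[p,q,r] = [q,r] − [p,r] + [p,q]. For instance
  ∂[0,1,5] = [1,5] − [0,5] + [0,1],
  ∂[0,2,3] = [2,3] − [0,3] + [0,2].
As a 18×12 matrix over Z this has rank 12, with invariant factors (1,1,1,1,1,1,1,1,1,1,1,2).

Computing H_k = (kernel of ∂_k) / (image of ∂_{k+1}):

  H_0: rank C_0 − rank ∂_1 = 7 − 6 = 1, and the invariant factors of ∂_1 are all 1, so H_0 = Z.
  H_1: rank ker ∂_1 − rank ∂_2 = (18 − 6) − 12 = 0, and ∂_2 has invariant factor 2 > 1, so H_1 = Z/2.
  H_2: rank ker ∂_2 − rank ∂_3 = (12 − 12) − 0 = 0, and there is no ∂_3, so H_2 = 0.

As a check, the Euler characteristic is 7 − 18 + 12 = 1, which agrees with 1 − 0 + 0 = 1.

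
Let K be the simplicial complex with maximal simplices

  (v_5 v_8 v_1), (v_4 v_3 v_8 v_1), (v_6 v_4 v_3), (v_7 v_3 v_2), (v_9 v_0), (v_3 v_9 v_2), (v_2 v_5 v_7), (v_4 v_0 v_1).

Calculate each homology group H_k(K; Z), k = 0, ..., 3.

Take the total order v_0 < v_1 < v_2 < v_3 < v_4 < v_5 < v_6 < v_7 < v_8 < v_9 on the vertex set. Then K (dimension 3) consists of the simplices:

  0-simplices (10): [v_0], [v_1], [v_2], [v_3], [v_4], [v_5], [v_6], [v_7], [v_8], [v_9]
  1-simplices (20): (20 of them)
  2-simplices (10): [v_0,v_1,v_4], [v_1,v_3,v_4], [v_1,v_3,v_8], [v_1,v_4,v_8], [v_1,v_5,v_8], [v_2,v_3,v_7], [v_2,v_3,v_9], [v_2,v_5,v_7], [v_3,v_4,v_6], [v_3,v_4,v_8]
  3-simplices (1): [v_1,v_3,v_4,v_8]

Hence C_0 ≅ Z^10, C_1 ≅ Z^20, C_2 ≅ Z^10, C_3 ≅ Z^1.

∂_1: C_1 → C_0 maps an edge to its endpoints' difference, ∂[p,q] = q − p. For instance
  ∂[v_3,v_8] = [v_8] − [v_3].
The 10×20 boundary matrix has rank 9 and Smith normal form diag(1,1,1,1,1,1,1,1,1).

The boundary map ∂_2: C_2 → C_1 sends each 2-simplex [p,q,r] to [q,r] − [p,r] + [p,q]. For instance
  ∂[v_3,v_4,v_8] = [v_4,v_8] − [v_3,v_8] + [v_3,v_4],
  ∂[v_2,v_3,v_9] = [v_3,v_9] − [v_2,v_9] + [v_2,v_3].
The 20×10 boundary matrix has rank 9 and Smith normal form diag(1,1,1,1,1,1,1,1,1).

∂_3: C_3 → C_2 sends each 3-simplex σ to the alternating sum Σ_i (−1)^i (σ with its i-th vertex removed). For instance
  ∂[v_1,v_3,v_4,v_8] = [v_3,v_4,v_8] − [v_1,v_4,v_8] + [v_1,v_3,v_8] − [v_1,v_3,v_4].
The resulting 10×1 matrix has rank 1, and its Smith normal form has invariant factors (1).

From H_k ≅ ker(∂_k) / im(∂_{k+1}) we obtain:

  H_0: rank C_0 − rank ∂_1 = 10 − 9 = 1, and the invariant factors of ∂_1 are all 1, so H_0 ≅ Z.
  H_1: rank ker ∂_1 − rank ∂_2 = (20 − 9) − 9 = 2, and the invariant factors of ∂_2 are all 1, so H_1 ≅ Z^2.
  H_2: rank ker ∂_2 − rank ∂_3 = (10 − 9) − 1 = 0, and the invariant factors of ∂_3 are all 1, so H_2 ≅ 0.
  H_3: rank ker ∂_3 − rank ∂_4 = (1 − 1) − 0 = 0, and there is no ∂_4, so H_3 ≅ 0.

As a check, the Euler characteristic is 10 − 20 + 10 − 1 = -1, which agrees with 1 − 2 + 0 − 0 = -1.

H_0 ≅ Z,  H_1 ≅ Z^2,  H_2 = 0,  H_3 = 0.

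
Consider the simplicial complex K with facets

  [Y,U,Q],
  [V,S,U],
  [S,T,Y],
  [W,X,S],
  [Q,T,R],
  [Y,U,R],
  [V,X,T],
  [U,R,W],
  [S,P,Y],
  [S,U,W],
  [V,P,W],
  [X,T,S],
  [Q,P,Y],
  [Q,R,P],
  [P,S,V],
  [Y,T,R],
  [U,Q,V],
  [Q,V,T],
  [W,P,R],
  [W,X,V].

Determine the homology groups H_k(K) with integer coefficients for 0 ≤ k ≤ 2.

Take the total order P < Q < R < S < T < U < V < W < X < Y on the vertex set. Then K (dimension 2) consists of the simplices:

  0-simplices (10): P, Q, R, S, T, U, V, W, X, Y
  1-simplices (30): PQ, PR, PS, PV, PW, PY, QR, QT, QU, QV, QY, RT, RU, RW, RY, ST, SU, SV, SW, SX, SY, TV, TX, TY, UV, UW, UY, VW, VX, WX
  2-simplices (20): PQR, PQY, PRW, PSV, PSY, PVW, QRT, QTV, QUV, QUY, RTY, RUW, RUY, STX, STY, SUV, SUW, SWX, TVX, VWX

so the chain groups are C_0 ≅ Z^10, C_1 ≅ Z^30, C_2 ≅ Z^20.

∂_1: C_1 → C_0 maps an edge to its endpoints' difference, ∂[p,q] = q − p.
The resulting 10×30 matrix has rank 9, and its Smith normal form has invariant factors (1,1,1,1,1,1,1,1,1).

∂_2: C_2 → C_1 acts by ∂[p,q,r] = [q,r] − [p,r] + [p,q]. For instance
  ∂VWX = WX − VX + VW,
  ∂SWX = WX − SX + SW.
The resulting 30×20 matrix has rank 20, and its Smith normal form has invariant factors (1,1,1,1,1,1,1,1,1,1,1,1,1,1,1,1,1,1,1,2).

Computing H_k = (kernel of ∂_k) / (image of ∂_{k+1}):

  H_0: rank C_0 − rank ∂_1 = 10 − 9 = 1, and the invariant factors of ∂_1 are all 1, so H_0 ≅ Z.
  H_1: rank ker ∂_1 − rank ∂_2 = (30 − 9) − 20 = 1, and ∂_2 has invariant factor 2 > 1, so H_1 ≅ Z ⊕ Z/2Z.
  H_2: rank ker ∂_2 − rank ∂_3 = (20 − 20) − 0 = 0, and there is no ∂_3, so H_2 ≅ 0.

As a check, the Euler characteristic is 10 − 30 + 20 = 0, which agrees with 1 − 1 + 0 = 0.

H_0 = Z,  H_1 = Z ⊕ Z/2Z,  H_2 = 0.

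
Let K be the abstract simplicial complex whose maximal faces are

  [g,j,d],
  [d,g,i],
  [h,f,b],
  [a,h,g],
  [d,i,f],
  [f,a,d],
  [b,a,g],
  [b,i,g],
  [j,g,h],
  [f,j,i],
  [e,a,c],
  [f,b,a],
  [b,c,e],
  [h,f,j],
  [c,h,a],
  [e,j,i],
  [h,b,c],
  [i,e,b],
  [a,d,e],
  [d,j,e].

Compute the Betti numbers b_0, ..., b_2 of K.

b_0 = 1, b_1 = 1, b_2 = 0.

Fix the vertex order a < b < c < d < e < f < g < h < i < j and write every simplex with vertices in increasing order. Then dim K = 2 and the simplices of K are:

  0-simplices (10): a, b, c, d, e, f, g, h, i, j
  1-simplices (30): ab, ac, ad, ae, af, ag, ah, bc, be, bf, bg, bh, bi, ce, ch, de, df, dg, di, dj, ei, ej, fh, fi, fj, gh, gi, gj, hj, ij
  2-simplices (20): abf, abg, ace, ach, ade, adf, agh, bce, bch, bei, bfh, bgi, dej, dfi, dgi, dgj, eij, fhj, fij, ghj

so the chain groups are C_0 ≅ Z^10, C_1 ≅ Z^30, C_2 ≅ Z^20.

Boundary ∂_1: C_1 → C_0 is given by ∂[p,q] = [q] − [p]. For instance
  ∂hj = j − h.
As a 10×30 matrix over Z this has rank 9, with invariant factors (1,1,1,1,1,1,1,1,1).

Boundary ∂_2: C_2 → C_1 maps a triangle to the signed sum of its edges. For instance
  ∂dgi = gi − di + dg,
  ∂dgj = gj − dj + dg.
As a 30×20 matrix over Z this has rank 20, with invariant factors (1,1,1,1,1,1,1,1,1,1,1,1,1,1,1,1,1,1,1,2).

Now H_k = ker ∂_k / im ∂_{k+1}, so:

  H_0: rank C_0 − rank ∂_1 = 10 − 9 = 1, and the invariant factors of ∂_1 are all 1, so H_0 ≅ Z.
  H_1: rank ker ∂_1 − rank ∂_2 = (30 − 9) − 20 = 1, and ∂_2 has invariant factor 2 > 1, so H_1 ≅ Z ⊕ Z/2.
  H_2: rank ker ∂_2 − rank ∂_3 = (20 − 20) − 0 = 0, and there is no ∂_3, so H_2 ≅ 0.

As a check, the Euler characteristic is 10 − 30 + 20 = 0, which agrees with 1 − 1 + 0 = 0.

Hence the Betti numbers are b_0 = 1, b_1 = 1, b_2 = 0.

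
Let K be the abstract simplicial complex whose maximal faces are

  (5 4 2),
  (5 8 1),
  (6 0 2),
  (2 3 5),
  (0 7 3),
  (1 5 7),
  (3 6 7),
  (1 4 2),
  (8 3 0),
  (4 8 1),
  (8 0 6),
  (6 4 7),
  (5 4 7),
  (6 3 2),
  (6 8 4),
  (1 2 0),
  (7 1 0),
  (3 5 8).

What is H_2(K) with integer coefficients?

H_2 = 0.

Fix the vertex order 0 < 1 < 2 < 3 < 4 < 5 < 6 < 7 < 8 and write every simplex with vertices in increasing order. Then dim K = 2 and the simplices of K are:

  0-simplices (9): [0], [1], [2], [3], [4], [5], [6], [7], [8]
  1-simplices (27): (27 of them)
  2-simplices (18): [0,1,2], [0,1,7], [0,2,6], [0,3,7], [0,3,8], [0,6,8], [1,2,4], [1,4,8], [1,5,7], [1,5,8], [2,3,5], [2,3,6], [2,4,5], [3,5,8], [3,6,7], [4,5,7], [4,6,7], [4,6,8]

so the chain groups are C_0 ≅ Z^9, C_1 ≅ Z^27, C_2 ≅ Z^18.

∂_1: C_1 → C_0 is given by ∂[p,q] = [q] − [p]. For instance
  ∂[0,2] = [2] − [0].
This gives a 9×27 integer matrix of rank 8; reducing to Smith normal form yields diagonal entries (1,1,1,1,1,1,1,1).

∂_2: C_2 → C_1 sends each 2-simplex [p,q,r] to [q,r] − [p,r] + [p,q]. For instance
  ∂[4,6,7] = [6,7] − [4,7] + [4,6],
  ∂[2,3,6] = [3,6] − [2,6] + [2,3].
The 27×18 boundary matrix has rank 18 and Smith normal form diag(1,1,1,1,1,1,1,1,1,1,1,1,1,1,1,1,1,2).

Now H_k = ker ∂_k / im ∂_{k+1}, so:

  H_2: rank ker ∂_2 − rank ∂_3 = (18 − 18) − 0 = 0, and there is no ∂_3, so H_2 ≅ 0.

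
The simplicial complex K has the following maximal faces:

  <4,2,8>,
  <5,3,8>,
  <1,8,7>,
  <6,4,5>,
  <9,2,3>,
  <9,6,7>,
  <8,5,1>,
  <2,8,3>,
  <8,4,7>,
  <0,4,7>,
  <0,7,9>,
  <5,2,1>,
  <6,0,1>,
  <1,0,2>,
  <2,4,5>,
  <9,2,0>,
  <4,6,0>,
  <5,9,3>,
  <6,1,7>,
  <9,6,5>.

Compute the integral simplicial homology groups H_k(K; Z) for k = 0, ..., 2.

H_0 = Z,  H_1 = Z ⊕ Z_2,  H_2 = 0.

Take the total order 0 < 1 < 2 < 3 < 4 < 5 < 6 < 7 < 8 < 9 on the vertex set. Then K (dimension 2) consists of the simplices:

  0-simplices (10): [0], [1], [2], [3], [4], [5], [6], [7], [8], [9]
  1-simplices (30): (30 of them)
  2-simplices (20): (20 of them)

so the chain groups are C_0 ≅ Z^10, C_1 ≅ Z^30, C_2 ≅ Z^20.

∂_1: C_1 → C_0 maps an edge to its endpoints' difference, ∂[p,q] = q − p.
The 10×30 boundary matrix has rank 9 and Smith normal form diag(1,1,1,1,1,1,1,1,1).

∂_2: C_2 → C_1 maps a triangle to the signed sum of its edges. For instance
  ∂[6,7,9] = [7,9] − [6,9] + [6,7],
  ∂[4,5,6] = [5,6] − [4,6] + [4,5].
As a 30×20 matrix over Z this has rank 20, with invariant factors (1,1,1,1,1,1,1,1,1,1,1,1,1,1,1,1,1,1,1,2).

From H_k ≅ ker(∂_k) / im(∂_{k+1}) we obtain:

  H_0: rank C_0 − rank ∂_1 = 10 − 9 = 1, and the invariant factors of ∂_1 are all 1, so H_0 = Z.
  H_1: rank ker ∂_1 − rank ∂_2 = (30 − 9) − 20 = 1, and ∂_2 has invariant factor 2 > 1, so H_1 = Z ⊕ Z_2.
  H_2: rank ker ∂_2 − rank ∂_3 = (20 − 20) − 0 = 0, and there is no ∂_3, so H_2 = 0.

(K is a triangulation of the Klein bottle.)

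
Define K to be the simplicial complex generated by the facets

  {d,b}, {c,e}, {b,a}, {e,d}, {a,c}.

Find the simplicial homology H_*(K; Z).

H_0 = Z,  H_1 = Z.

Fix the vertex order a < b < c < d < e and write every simplex with vertices in increasing order. Then dim K = 1 and the simplices of K are:

  0-simplices (5): a, b, c, d, e
  1-simplices (5): ab, ac, bd, ce, de

so the chain groups are C_0 ≅ Z^5, C_1 ≅ Z^5.

Boundary ∂_1: C_1 → C_0 maps an edge to its endpoints' difference, ∂[p,q] = q − p. For instance
  ∂ac = c − a.
The 5×5 boundary matrix has rank 4 and Smith normal form diag(1,1,1,1).

Reading off H_k = ker ∂_k / im ∂_{k+1}:

  H_0: rank C_0 − rank ∂_1 = 5 − 4 = 1, and the invariant factors of ∂_1 are all 1, so H_0 = Z.
  H_1: rank ker ∂_1 − rank ∂_2 = (5 − 4) − 0 = 1, and there is no ∂_2, so H_1 = Z.

As a check, the Euler characteristic is 5 − 5 = 0, which agrees with 1 − 1 = 0.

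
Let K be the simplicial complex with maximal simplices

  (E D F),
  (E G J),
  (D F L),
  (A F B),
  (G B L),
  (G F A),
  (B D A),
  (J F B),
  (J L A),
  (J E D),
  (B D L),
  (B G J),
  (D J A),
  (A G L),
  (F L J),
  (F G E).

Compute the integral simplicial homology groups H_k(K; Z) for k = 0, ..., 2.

We work with the vertex ordering A < B < D < E < F < G < J < L. The simplices of K, each written with vertices in increasing order, are:

  0-simplices (8): A, B, D, E, F, G, J, L
  1-simplices (24): AB, AD, AF, AG, AJ, AL, BD, BF, BG, BJ, BL, DE, DF, DJ, DL, EF, EG, EJ, FG, FJ, FL, GJ, GL, JL
  2-simplices (16): ABD, ABF, ADJ, AFG, AGL, AJL, BDL, BFJ, BGJ, BGL, DEF, DEJ, DFL, EFG, EGJ, FJL

so the chain groups are C_0 ≅ Z^8, C_1 ≅ Z^24, C_2 ≅ Z^16.

The boundary map ∂_1: C_1 → C_0 maps an edge to its endpoints' difference, ∂[p,q] = q − p. For instance
  ∂AJ = J − A.
The resulting 8×24 matrix has rank 7, and its Smith normal form has invariant factors (1,1,1,1,1,1,1).

∂_2: C_2 → C_1 sends each 2-simplex [p,q,r] to [q,r] − [p,r] + [p,q]. For instance
  ∂BFJ = FJ − BJ + BF,
  ∂ABD = BD − AD + AB.
This gives a 24×16 integer matrix of rank 15; reducing to Smith normal form yields diagonal entries (1,1,1,1,1,1,1,1,1,1,1,1,1,1,1).

Now H_k = ker ∂_k / im ∂_{k+1}, so:

  H_0: rank C_0 − rank ∂_1 = 8 − 7 = 1, and the invariant factors of ∂_1 are all 1, so H_0 ≅ Z.
  H_1: rank ker ∂_1 − rank ∂_2 = (24 − 7) − 15 = 2, and the invariant factors of ∂_2 are all 1, so H_1 ≅ Z^2.
  H_2: rank ker ∂_2 − rank ∂_3 = (16 − 15) − 0 = 1, and there is no ∂_3, so H_2 ≅ Z.

As a check, the Euler characteristic is 8 − 24 + 16 = 0, which agrees with 1 − 2 + 1 = 0.
(K is a triangulation of the torus T^2.)

H_0 = Z,  H_1 = Z^2,  H_2 = Z.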